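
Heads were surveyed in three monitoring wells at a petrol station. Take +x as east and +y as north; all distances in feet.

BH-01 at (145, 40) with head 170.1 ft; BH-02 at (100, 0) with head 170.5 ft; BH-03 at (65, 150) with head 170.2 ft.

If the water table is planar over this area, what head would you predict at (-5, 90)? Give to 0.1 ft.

Taking BH-01 as reference: BH-02−BH-01 = (-45, -40, +0.4); BH-03−BH-01 = (-80, 110, +0.1).
Solve a·Δx + b·Δy = Δh: det = (-45)·110 − (-80)·(-40) = -8150.
∂h/∂x = [(+0.4)·110 − (+0.1)·(-40)] / -8150 = -0.005890
∂h/∂y = [(-45)·(+0.1) − (-80)·(+0.4)] / -8150 = -0.003374
h(-5, 90) = 170.1 + (-0.005890)·(-150) + (-0.003374)·(50) = 170.1 +0.883 -0.169 = 170.815 ft.

170.8 ft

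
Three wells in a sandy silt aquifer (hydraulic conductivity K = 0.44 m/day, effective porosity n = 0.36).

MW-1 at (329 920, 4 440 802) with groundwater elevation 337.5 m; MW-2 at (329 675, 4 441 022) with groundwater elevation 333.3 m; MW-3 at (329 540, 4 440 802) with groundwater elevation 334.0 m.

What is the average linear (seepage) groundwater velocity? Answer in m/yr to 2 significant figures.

5.7 m/yr

With h = a·x + b·y + c and MW-1 as origin, the differences give:
  (-245)·a + 220·b = -4.2
  (-380)·a + 0·b = -3.5
Eliminate b (×0 and ×220, subtract): 83600·a = 770.00 → a = ∂h/∂x = +0.009211
Back-substitute: b = ∂h/∂y = -0.008834.
|∇h| = √(0.009211² + -0.008834²) = 0.01276
Seepage velocity v = K·i/n = 0.44 × 0.01276 / 0.36 = 0.0156 m/day = 5.698 m/yr.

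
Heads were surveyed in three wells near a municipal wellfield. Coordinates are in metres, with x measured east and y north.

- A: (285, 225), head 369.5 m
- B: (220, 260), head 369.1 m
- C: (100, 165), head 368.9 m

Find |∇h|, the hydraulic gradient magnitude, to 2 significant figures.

Differences from A: to B (Δx, Δy, Δh) = (-65, 35, -0.4); to C = (-185, -60, -0.6).
Solve a·Δx + b·Δy = Δh: det = (-65)·(-60) − (-185)·35 = 10375.
∂h/∂x = [(-0.4)·(-60) − (-0.6)·35] / 10375 = +0.004337
∂h/∂y = [(-65)·(-0.6) − (-185)·(-0.4)] / 10375 = -0.003373
|∇h| = √(0.004337² + -0.003373²) = 0.005494

0.0055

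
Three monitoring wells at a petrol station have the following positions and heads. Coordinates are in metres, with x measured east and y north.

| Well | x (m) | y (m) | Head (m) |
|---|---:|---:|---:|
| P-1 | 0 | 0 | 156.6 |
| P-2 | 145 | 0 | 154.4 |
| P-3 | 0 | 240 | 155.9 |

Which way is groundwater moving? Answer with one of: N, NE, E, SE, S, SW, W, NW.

∂h/∂x = (154.4 − 156.6) / (145 − 0) = -0.01517
∂h/∂y = (155.9 − 156.6) / (240 − 0) = -0.002917
Flow = −∇h = (+0.01517 east, +0.002917 north), which points east.

E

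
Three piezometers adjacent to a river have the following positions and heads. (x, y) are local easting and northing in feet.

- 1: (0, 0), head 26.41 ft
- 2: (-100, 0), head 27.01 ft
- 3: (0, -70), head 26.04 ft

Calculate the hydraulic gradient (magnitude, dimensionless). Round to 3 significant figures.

0.00800

∂h/∂x = (27.01 − 26.41) / (-100 − 0) = -0.006000
∂h/∂y = (26.04 − 26.41) / (-70 − 0) = +0.005286
|∇h| = √(-0.006000² + 0.005286²) = 0.007996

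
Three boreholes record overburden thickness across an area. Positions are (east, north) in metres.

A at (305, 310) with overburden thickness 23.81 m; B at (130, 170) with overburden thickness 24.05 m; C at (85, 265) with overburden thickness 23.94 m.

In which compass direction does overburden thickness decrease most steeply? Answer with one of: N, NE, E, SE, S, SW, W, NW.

Differences from A: to B (Δx, Δy, Δh) = (-175, -140, +0.24); to C = (-220, -45, +0.13).
Determinant of the coordinate differences = (-175)·(-45) − (-220)·(-140) = -22925.
∂d/∂x = [(+0.24)·(-45) − (+0.13)·(-140)] / -22925 = -0.0003228
∂d/∂y = [(-175)·(+0.13) − (-220)·(+0.24)] / -22925 = -0.001311
Steepest decrease is along −∇f = (+0.0003228 E, +0.001311 N) → north.

N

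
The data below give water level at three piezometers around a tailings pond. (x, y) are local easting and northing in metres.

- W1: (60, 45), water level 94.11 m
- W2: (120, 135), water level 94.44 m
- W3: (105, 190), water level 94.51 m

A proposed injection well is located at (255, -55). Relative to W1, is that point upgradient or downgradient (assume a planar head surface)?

upgradient

Taking W1 as reference: W2−W1 = (60, 90, +0.33); W3−W1 = (45, 145, +0.40).
Solve a·Δx + b·Δy = Δh: det = 60·145 − 45·90 = 4650.
∂h/∂x = [(+0.33)·145 − (+0.40)·90] / 4650 = +0.002548
∂h/∂y = [60·(+0.40) − 45·(+0.33)] / 4650 = +0.001968
Head at (255, -55) = 94.11 + (+0.002548)·(195) + (+0.001968)·(-100) = 94.41 m.
That is higher than the 94.11 m at W1, so the point is upgradient.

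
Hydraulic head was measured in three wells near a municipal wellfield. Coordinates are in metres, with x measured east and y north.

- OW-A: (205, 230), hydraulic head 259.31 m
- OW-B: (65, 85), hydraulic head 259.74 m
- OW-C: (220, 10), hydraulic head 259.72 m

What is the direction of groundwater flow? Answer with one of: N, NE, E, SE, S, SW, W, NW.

NE

Three-point gradient (reference OW-A): Δ to OW-B = (-140, -145, +0.43), Δ to OW-C = (15, -220, +0.41).
∂h/∂x = -0.001066, ∂h/∂y = -0.001936 (det = 32975).
Flow = −∇h = (+0.001066 east, +0.001936 north), which points northeast.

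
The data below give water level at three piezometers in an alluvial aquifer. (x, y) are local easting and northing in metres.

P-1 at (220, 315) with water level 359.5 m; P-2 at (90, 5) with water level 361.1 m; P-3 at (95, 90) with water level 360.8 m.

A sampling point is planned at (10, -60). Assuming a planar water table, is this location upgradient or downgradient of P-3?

Differences from P-1: to P-2 (Δx, Δy, Δh) = (-130, -310, +1.6); to P-3 = (-125, -225, +1.3).
Solve a·Δx + b·Δy = Δh: det = (-130)·(-225) − (-125)·(-310) = -9500.
∂h/∂x = [(+1.6)·(-225) − (+1.3)·(-310)] / -9500 = -0.004526
∂h/∂y = [(-130)·(+1.3) − (-125)·(+1.6)] / -9500 = -0.003263
Head at (10, -60) = 359.5 + (-0.004526)·(-210) + (-0.003263)·(-375) = 361.67 m.
That is higher than the 360.8 m at P-3, so the point is upgradient.

upgradient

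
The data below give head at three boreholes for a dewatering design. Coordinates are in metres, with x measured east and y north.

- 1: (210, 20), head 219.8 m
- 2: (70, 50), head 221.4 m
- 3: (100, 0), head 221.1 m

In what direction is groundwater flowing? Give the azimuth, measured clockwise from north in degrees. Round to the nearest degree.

085°

Differences from 1: to 2 (Δx, Δy, Δh) = (-140, 30, +1.6); to 3 = (-110, -20, +1.3).
Solve a·Δx + b·Δy = Δh: det = (-140)·(-20) − (-110)·30 = 6100.
∂h/∂x = [(+1.6)·(-20) − (+1.3)·30] / 6100 = -0.01164
∂h/∂y = [(-140)·(+1.3) − (-110)·(+1.6)] / 6100 = -0.0009836
Flow direction (−∇h) has components (+0.01164 E, +0.0009836 N).
Azimuth = atan2(E, N) = atan2(+0.01164, +0.0009836) = 85.2° ≈ 085°.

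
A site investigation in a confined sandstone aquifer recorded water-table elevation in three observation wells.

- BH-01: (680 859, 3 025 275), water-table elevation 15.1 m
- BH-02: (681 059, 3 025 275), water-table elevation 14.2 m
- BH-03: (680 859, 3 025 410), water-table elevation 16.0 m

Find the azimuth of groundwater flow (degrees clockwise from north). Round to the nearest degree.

∂h/∂x = (14.2 − 15.1) / (681059 − 680859) = -0.004500
∂h/∂y = (16.0 − 15.1) / (3025410 − 3025275) = +0.006667
Flow direction (−∇h) has components (+0.004500 E, -0.006667 N).
Azimuth = atan2(E, N) = atan2(+0.004500, -0.006667) = 146.0° ≈ 146°.

146°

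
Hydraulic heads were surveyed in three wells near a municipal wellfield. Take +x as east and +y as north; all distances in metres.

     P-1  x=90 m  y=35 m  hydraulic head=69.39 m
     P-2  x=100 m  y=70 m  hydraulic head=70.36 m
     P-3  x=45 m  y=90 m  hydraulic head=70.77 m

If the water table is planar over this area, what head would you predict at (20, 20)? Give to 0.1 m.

Taking P-1 as reference: P-2−P-1 = (10, 35, +0.97); P-3−P-1 = (-45, 55, +1.38).
Determinant of the coordinate differences = 10·55 − (-45)·35 = 2125.
∂h/∂x = [(+0.97)·55 − (+1.38)·35] / 2125 = +0.002376
∂h/∂y = [10·(+1.38) − (-45)·(+0.97)] / 2125 = +0.02704
h(20, 20) = 69.39 + (+0.002376)·(-70) + (+0.02704)·(-15) = 69.39 -0.166 -0.406 = 68.818 m.

68.8 m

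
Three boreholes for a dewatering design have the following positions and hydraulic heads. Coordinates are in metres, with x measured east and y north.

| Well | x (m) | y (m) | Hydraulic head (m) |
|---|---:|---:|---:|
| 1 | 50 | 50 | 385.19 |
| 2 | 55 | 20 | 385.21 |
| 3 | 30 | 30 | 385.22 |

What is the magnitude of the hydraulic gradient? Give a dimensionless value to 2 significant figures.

Three-point gradient (reference 1): Δ to 2 = (5, -30, +0.02), Δ to 3 = (-20, -20, +0.03).
∂h/∂x = -0.0007143, ∂h/∂y = -0.0007857 (det = -700).
|∇h| = √(-0.0007143² + -0.0007857²) = 0.001062

0.0011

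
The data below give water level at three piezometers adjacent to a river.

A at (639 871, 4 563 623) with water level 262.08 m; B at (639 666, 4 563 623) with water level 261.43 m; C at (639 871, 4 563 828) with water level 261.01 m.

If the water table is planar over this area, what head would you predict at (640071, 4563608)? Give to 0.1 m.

262.8 m

∂h/∂x = (261.43 − 262.08) / (639666 − 639871) = +0.003171
∂h/∂y = (261.01 − 262.08) / (4563828 − 4563623) = -0.005220
h(640071, 4563608) = 262.08 + (+0.003171)·(200) + (-0.005220)·(-15) = 262.08 +0.634 +0.078 = 262.792 m.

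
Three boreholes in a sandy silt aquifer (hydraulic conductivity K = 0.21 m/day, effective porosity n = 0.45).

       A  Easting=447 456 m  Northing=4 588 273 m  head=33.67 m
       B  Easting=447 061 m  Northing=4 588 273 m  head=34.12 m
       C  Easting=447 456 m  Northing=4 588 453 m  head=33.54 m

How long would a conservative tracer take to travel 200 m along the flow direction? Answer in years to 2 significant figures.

∂h/∂x = (34.12 − 33.67) / (447061 − 447456) = -0.001139
∂h/∂y = (33.54 − 33.67) / (4588453 − 4588273) = -0.0007222
|∇h| = √(-0.001139² + -0.0007222²) = 0.001349
Seepage velocity v = K·i/n = 0.21 × 0.001349 / 0.45 = 0.0006295 m/day.
t = 200 / 0.0006295 = 3.177e+05 days = 870 years.

870 years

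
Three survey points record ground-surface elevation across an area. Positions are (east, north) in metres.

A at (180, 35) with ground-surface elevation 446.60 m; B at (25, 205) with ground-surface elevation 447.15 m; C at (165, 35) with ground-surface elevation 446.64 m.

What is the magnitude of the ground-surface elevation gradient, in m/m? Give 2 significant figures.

0.0028 m/m

With z = a·x + b·y + c and A as origin, the differences give:
  (-155)·a + 170·b = +0.55
  (-15)·a + 0·b = +0.04
Eliminate b (×0 and ×170, subtract): 2550·a = -6.800 → a = ∂z/∂x = -0.002667
Back-substitute: b = ∂z/∂y = +0.0008039.
|∇f| = √(-0.002667² + 0.0008039²) = 0.002786 m/m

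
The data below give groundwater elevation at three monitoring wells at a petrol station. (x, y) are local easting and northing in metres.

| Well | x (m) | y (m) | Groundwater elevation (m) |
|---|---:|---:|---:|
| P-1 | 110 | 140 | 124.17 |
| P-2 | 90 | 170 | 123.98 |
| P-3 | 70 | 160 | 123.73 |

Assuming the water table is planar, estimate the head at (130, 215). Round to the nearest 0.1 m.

124.5 m

Taking P-1 as reference: P-2−P-1 = (-20, 30, -0.19); P-3−P-1 = (-40, 20, -0.44).
Solve a·Δx + b·Δy = Δh: det = (-20)·20 − (-40)·30 = 800.
∂h/∂x = [(-0.19)·20 − (-0.44)·30] / 800 = +0.01175
∂h/∂y = [(-20)·(-0.44) − (-40)·(-0.19)] / 800 = +0.001500
h(130, 215) = 124.17 + (+0.01175)·(20) + (+0.001500)·(75) = 124.17 +0.235 +0.113 = 124.517 m.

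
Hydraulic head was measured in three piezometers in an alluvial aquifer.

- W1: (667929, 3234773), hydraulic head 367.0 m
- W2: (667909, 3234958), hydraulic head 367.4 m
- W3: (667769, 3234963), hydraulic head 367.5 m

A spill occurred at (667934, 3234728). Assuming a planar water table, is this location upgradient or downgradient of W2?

With h = a·x + b·y + c and W1 as origin, the differences give:
  (-20)·a + 185·b = +0.4
  (-160)·a + 190·b = +0.5
Eliminate b (×190 and ×185, subtract): 25800·a = -16.50 → a = ∂h/∂x = -0.0006395
Back-substitute: b = ∂h/∂y = +0.002093.
Head at (667934, 3234728) = 367.0 + (-0.0006395)·(5) + (+0.002093)·(-45) = 366.90 m.
That is lower than the 367.4 m at W2, so the point is downgradient.

downgradient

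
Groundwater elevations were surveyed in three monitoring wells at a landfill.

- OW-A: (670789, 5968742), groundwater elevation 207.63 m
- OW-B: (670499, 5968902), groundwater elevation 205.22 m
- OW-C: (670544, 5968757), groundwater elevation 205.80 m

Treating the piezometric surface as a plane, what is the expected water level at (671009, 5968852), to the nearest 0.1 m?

209.1 m

Taking OW-A as reference: OW-B−OW-A = (-290, 160, -2.41); OW-C−OW-A = (-245, 15, -1.83).
Determinant of the coordinate differences = (-290)·15 − (-245)·160 = 34850.
∂h/∂x = [(-2.41)·15 − (-1.83)·160] / 34850 = +0.007364
∂h/∂y = [(-290)·(-1.83) − (-245)·(-2.41)] / 34850 = -0.001714
h(671009, 5968852) = 207.63 + (+0.007364)·(220) + (-0.001714)·(110) = 207.63 +1.620 -0.189 = 209.062 m.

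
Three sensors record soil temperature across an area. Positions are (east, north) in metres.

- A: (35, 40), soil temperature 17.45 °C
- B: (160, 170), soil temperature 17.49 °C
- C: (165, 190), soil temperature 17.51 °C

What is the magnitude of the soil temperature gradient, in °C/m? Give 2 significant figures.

Three-point gradient (reference A): Δ to B = (125, 130, +0.04), Δ to C = (130, 150, +0.06).
∂T/∂x = -0.0009730, ∂T/∂y = +0.001243 (det = 1850).
|∇f| = √(-0.0009730² + 0.001243²) = 0.001579 °C/m

0.0016 °C/m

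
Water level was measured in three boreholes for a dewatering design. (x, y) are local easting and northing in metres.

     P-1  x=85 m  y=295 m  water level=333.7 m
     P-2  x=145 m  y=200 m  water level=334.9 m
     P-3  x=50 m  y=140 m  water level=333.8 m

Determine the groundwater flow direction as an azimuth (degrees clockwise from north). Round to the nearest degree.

285°

Three-point gradient (reference P-1): Δ to P-2 = (60, -95, +1.2), Δ to P-3 = (-35, -155, +0.1).
∂h/∂x = +0.01398, ∂h/∂y = -0.003802 (det = -12625).
Flow direction (−∇h) has components (-0.01398 E, +0.003802 N).
Azimuth = atan2(E, N) = atan2(-0.01398, +0.003802) = 285.2° ≈ 285°.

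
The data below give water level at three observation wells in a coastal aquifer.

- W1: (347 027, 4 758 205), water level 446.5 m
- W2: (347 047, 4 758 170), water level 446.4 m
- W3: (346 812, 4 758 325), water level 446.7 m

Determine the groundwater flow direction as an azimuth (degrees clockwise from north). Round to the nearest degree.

196°

With h = a·x + b·y + c and W1 as origin, the differences give:
  20·a + (-35)·b = -0.1
  (-215)·a + 120·b = +0.2
Eliminate b (×120 and ×(-35), subtract): -5125·a = -5.00 → a = ∂h/∂x = +0.0009756
Back-substitute: b = ∂h/∂y = +0.003415.
Flow direction (−∇h) has components (-0.0009756 E, -0.003415 N).
Azimuth = atan2(E, N) = atan2(-0.0009756, -0.003415) = 195.9° ≈ 196°.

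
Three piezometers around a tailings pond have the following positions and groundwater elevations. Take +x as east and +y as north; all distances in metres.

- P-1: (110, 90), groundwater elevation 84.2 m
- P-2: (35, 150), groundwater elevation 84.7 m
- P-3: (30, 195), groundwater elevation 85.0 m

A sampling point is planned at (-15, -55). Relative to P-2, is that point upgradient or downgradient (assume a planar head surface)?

With h = a·x + b·y + c and P-1 as origin, the differences give:
  (-75)·a + 60·b = +0.5
  (-80)·a + 105·b = +0.8
Eliminate b (×105 and ×60, subtract): -3075·a = 4.50 → a = ∂h/∂x = -0.001463
Back-substitute: b = ∂h/∂y = +0.006504.
Head at (-15, -55) = 84.2 + (-0.001463)·(-125) + (+0.006504)·(-145) = 83.44 m.
That is lower than the 84.7 m at P-2, so the point is downgradient.

downgradient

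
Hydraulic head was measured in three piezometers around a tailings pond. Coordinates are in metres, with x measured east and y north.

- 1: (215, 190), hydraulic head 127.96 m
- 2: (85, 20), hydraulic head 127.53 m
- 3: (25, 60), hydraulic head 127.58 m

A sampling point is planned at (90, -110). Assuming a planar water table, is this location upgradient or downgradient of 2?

downgradient

With h = a·x + b·y + c and 1 as origin, the differences give:
  (-130)·a + (-170)·b = -0.43
  (-190)·a + (-130)·b = -0.38
Eliminate b (×(-130) and ×(-170), subtract): -15400·a = -8.700 → a = ∂h/∂x = +0.0005649
Back-substitute: b = ∂h/∂y = +0.002097.
Head at (90, -110) = 127.96 + (+0.0005649)·(-125) + (+0.002097)·(-300) = 127.26 m.
That is lower than the 127.53 m at 2, so the point is downgradient.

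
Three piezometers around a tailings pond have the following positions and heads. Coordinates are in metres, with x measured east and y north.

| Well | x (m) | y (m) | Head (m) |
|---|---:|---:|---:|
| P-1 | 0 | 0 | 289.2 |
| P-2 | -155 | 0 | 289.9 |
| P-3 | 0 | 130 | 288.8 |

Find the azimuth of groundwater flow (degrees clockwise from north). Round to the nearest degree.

∂h/∂x = (289.9 − 289.2) / (-155 − 0) = -0.004516
∂h/∂y = (288.8 − 289.2) / (130 − 0) = -0.003077
Flow direction (−∇h) has components (+0.004516 E, +0.003077 N).
Azimuth = atan2(E, N) = atan2(+0.004516, +0.003077) = 55.7° ≈ 056°.

056°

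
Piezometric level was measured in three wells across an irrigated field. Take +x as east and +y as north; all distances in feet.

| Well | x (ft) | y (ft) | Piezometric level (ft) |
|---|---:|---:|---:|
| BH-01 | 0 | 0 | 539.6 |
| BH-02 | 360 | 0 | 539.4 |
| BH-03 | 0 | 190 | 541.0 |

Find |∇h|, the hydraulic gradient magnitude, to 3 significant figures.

0.00739

∂h/∂x = (539.4 − 539.6) / (360 − 0) = -0.0005556
∂h/∂y = (541.0 − 539.6) / (190 − 0) = +0.007368
|∇h| = √(-0.0005556² + 0.007368²) = 0.007389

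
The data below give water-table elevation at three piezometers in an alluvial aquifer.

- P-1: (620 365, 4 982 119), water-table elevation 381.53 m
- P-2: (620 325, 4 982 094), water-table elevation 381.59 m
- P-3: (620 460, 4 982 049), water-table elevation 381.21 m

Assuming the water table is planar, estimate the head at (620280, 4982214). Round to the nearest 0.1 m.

381.9 m

Taking P-1 as reference: P-2−P-1 = (-40, -25, +0.06); P-3−P-1 = (95, -70, -0.32).
Determinant of the coordinate differences = (-40)·(-70) − 95·(-25) = 5175.
∂h/∂x = [(+0.06)·(-70) − (-0.32)·(-25)] / 5175 = -0.002357
∂h/∂y = [(-40)·(-0.32) − 95·(+0.06)] / 5175 = +0.001372
h(620280, 4982214) = 381.53 + (-0.002357)·(-85) + (+0.001372)·(95) = 381.53 +0.200 +0.130 = 381.861 m.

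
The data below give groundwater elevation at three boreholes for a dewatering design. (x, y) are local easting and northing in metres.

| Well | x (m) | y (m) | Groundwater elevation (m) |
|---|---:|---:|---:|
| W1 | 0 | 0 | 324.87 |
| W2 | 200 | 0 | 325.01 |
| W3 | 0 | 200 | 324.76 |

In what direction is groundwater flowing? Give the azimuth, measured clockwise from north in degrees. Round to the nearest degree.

308°

∂h/∂x = (325.01 − 324.87) / (200 − 0) = +0.0007000
∂h/∂y = (324.76 − 324.87) / (200 − 0) = -0.0005500
Flow direction (−∇h) has components (-0.0007000 E, +0.0005500 N).
Azimuth = atan2(E, N) = atan2(-0.0007000, +0.0005500) = 308.2° ≈ 308°.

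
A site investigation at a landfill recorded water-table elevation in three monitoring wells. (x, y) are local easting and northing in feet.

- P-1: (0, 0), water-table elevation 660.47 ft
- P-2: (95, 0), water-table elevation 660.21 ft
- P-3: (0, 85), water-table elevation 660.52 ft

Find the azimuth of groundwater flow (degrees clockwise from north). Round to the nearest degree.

102°

∂h/∂x = (660.21 − 660.47) / (95 − 0) = -0.002737
∂h/∂y = (660.52 − 660.47) / (85 − 0) = +0.0005882
Flow direction (−∇h) has components (+0.002737 E, -0.0005882 N).
Azimuth = atan2(E, N) = atan2(+0.002737, -0.0005882) = 102.1° ≈ 102°.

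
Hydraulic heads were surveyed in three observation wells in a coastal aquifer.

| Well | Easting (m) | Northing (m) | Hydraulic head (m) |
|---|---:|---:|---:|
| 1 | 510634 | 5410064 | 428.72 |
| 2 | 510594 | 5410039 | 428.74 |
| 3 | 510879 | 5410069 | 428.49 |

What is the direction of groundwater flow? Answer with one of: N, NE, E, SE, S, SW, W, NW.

Three-point gradient (reference 1): Δ to 2 = (-40, -25, +0.02), Δ to 3 = (245, 5, -0.23).
∂h/∂x = -0.0009536, ∂h/∂y = +0.0007257 (det = 5925).
Flow = −∇h = (+0.0009536 east, -0.0007257 north), which points southeast.

SE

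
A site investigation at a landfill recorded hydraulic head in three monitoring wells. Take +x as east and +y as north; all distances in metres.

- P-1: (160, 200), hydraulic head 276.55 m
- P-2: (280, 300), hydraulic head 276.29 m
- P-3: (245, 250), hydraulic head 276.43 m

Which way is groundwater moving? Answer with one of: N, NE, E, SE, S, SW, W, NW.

N

Taking P-1 as reference: P-2−P-1 = (120, 100, -0.26); P-3−P-1 = (85, 50, -0.12).
Solve a·Δx + b·Δy = Δh: det = 120·50 − 85·100 = -2500.
∂h/∂x = [(-0.26)·50 − (-0.12)·100] / -2500 = +0.0004000
∂h/∂y = [120·(-0.12) − 85·(-0.26)] / -2500 = -0.003080
Flow = −∇h = (-0.0004000 east, +0.003080 north), which points north.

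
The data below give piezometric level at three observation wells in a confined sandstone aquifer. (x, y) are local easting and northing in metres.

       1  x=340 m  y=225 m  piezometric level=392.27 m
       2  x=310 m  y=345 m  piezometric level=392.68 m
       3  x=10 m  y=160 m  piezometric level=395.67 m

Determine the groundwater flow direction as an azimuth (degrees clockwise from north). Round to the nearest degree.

094°

With h = a·x + b·y + c and 1 as origin, the differences give:
  (-30)·a + 120·b = +0.41
  (-330)·a + (-65)·b = +3.40
Eliminate b (×(-65) and ×120, subtract): 41550·a = -434.650 → a = ∂h/∂x = -0.01046
Back-substitute: b = ∂h/∂y = +0.0008014.
Flow direction (−∇h) has components (+0.01046 E, -0.0008014 N).
Azimuth = atan2(E, N) = atan2(+0.01046, -0.0008014) = 94.4° ≈ 094°.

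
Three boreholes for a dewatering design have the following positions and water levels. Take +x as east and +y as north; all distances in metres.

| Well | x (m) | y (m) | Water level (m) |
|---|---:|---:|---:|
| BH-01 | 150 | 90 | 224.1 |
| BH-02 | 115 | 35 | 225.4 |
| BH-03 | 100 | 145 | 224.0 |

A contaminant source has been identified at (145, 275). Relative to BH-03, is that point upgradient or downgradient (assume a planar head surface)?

With h = a·x + b·y + c and BH-01 as origin, the differences give:
  (-35)·a + (-55)·b = +1.3
  (-50)·a + 55·b = -0.1
Eliminate b (×55 and ×(-55), subtract): -4675·a = 66.00 → a = ∂h/∂x = -0.01412
Back-substitute: b = ∂h/∂y = -0.01465.
Head at (145, 275) = 224.1 + (-0.01412)·(-5) + (-0.01465)·(185) = 221.46 m.
That is lower than the 224.0 m at BH-03, so the point is downgradient.

downgradient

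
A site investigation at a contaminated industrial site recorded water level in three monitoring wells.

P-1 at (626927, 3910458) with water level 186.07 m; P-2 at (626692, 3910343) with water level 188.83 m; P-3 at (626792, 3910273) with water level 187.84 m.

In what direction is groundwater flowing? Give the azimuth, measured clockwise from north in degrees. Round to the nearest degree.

082°

Taking P-1 as reference: P-2−P-1 = (-235, -115, +2.76); P-3−P-1 = (-135, -185, +1.77).
Determinant of the coordinate differences = (-235)·(-185) − (-135)·(-115) = 27950.
∂h/∂x = [(+2.76)·(-185) − (+1.77)·(-115)] / 27950 = -0.01099
∂h/∂y = [(-235)·(+1.77) − (-135)·(+2.76)] / 27950 = -0.001551
Flow direction (−∇h) has components (+0.01099 E, +0.001551 N).
Azimuth = atan2(E, N) = atan2(+0.01099, +0.001551) = 82.0° ≈ 082°.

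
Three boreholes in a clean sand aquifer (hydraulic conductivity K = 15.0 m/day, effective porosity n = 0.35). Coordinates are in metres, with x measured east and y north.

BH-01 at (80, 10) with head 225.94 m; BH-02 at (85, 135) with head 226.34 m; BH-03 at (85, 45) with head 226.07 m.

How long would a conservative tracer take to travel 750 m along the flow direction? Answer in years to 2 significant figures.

With h = a·x + b·y + c and BH-01 as origin, the differences give:
  5·a + 125·b = +0.40
  5·a + 35·b = +0.13
Eliminate b (×35 and ×125, subtract): -450·a = -2.250 → a = ∂h/∂x = +0.005000
Back-substitute: b = ∂h/∂y = +0.003000.
|∇h| = √(0.005000² + 0.003000²) = 0.005831
Seepage velocity v = K·i/n = 15.0 × 0.005831 / 0.35 = 0.2499 m/day.
t = 750 / 0.2499 = 3001 days = 8.22 years.

8.2 years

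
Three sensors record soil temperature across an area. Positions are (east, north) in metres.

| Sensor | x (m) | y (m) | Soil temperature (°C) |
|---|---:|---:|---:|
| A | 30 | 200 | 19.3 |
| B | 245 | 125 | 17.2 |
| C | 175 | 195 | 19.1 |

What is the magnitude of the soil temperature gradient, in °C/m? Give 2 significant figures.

0.027 °C/m

Taking A as reference: B−A = (215, -75, -2.1); C−A = (145, -5, -0.2).
Solve a·Δx + b·Δy = ΔT: det = 215·(-5) − 145·(-75) = 9800.
∂T/∂x = [(-2.1)·(-5) − (-0.2)·(-75)] / 9800 = -0.0004592
∂T/∂y = [215·(-0.2) − 145·(-2.1)] / 9800 = +0.02668
|∇f| = √(-0.0004592² + 0.02668²) = 0.02668 °C/m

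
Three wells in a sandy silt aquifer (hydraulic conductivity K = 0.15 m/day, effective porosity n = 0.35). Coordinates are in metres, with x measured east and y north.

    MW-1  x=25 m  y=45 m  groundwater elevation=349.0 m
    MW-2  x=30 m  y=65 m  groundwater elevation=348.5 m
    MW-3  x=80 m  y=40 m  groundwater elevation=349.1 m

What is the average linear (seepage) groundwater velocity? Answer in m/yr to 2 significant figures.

3.9 m/yr

Three-point gradient (reference MW-1): Δ to MW-2 = (5, 20, -0.5), Δ to MW-3 = (55, -5, +0.1).
∂h/∂x = -0.0004444, ∂h/∂y = -0.02489 (det = -1125).
|∇h| = √(-0.0004444² + -0.02489²) = 0.02489
Seepage velocity v = K·i/n = 0.15 × 0.02489 / 0.35 = 0.01067 m/day = 3.897 m/yr.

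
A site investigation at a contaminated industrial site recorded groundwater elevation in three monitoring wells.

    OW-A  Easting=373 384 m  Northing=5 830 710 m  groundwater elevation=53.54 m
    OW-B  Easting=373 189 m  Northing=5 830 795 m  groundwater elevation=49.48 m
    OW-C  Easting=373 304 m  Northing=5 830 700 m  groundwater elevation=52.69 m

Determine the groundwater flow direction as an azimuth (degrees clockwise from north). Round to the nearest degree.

325°

With h = a·x + b·y + c and OW-A as origin, the differences give:
  (-195)·a + 85·b = -4.06
  (-80)·a + (-10)·b = -0.85
Eliminate b (×(-10) and ×85, subtract): 8750·a = 112.850 → a = ∂h/∂x = +0.01290
Back-substitute: b = ∂h/∂y = -0.01818.
Flow direction (−∇h) has components (-0.01290 E, +0.01818 N).
Azimuth = atan2(E, N) = atan2(-0.01290, +0.01818) = 324.6° ≈ 325°.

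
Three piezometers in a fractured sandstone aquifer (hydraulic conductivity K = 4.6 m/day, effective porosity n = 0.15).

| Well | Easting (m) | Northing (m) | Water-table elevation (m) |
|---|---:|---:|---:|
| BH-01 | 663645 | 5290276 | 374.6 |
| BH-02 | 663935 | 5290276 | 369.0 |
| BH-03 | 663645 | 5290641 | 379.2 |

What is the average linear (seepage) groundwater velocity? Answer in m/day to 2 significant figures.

∂h/∂x = (369.0 − 374.6) / (663935 − 663645) = -0.01931
∂h/∂y = (379.2 − 374.6) / (5290641 − 5290276) = +0.01260
|∇h| = √(-0.01931² + 0.01260²) = 0.02306
Seepage velocity v = K·i/n = 4.6 × 0.02306 / 0.15 = 0.7072 m/day.

0.71 m/day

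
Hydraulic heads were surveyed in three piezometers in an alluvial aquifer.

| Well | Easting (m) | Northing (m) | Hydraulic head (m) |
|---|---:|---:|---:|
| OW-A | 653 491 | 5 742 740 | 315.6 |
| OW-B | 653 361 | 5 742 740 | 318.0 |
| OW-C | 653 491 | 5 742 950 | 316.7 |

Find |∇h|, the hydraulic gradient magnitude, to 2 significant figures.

∂h/∂x = (318.0 − 315.6) / (653361 − 653491) = -0.01846
∂h/∂y = (316.7 − 315.6) / (5742950 − 5742740) = +0.005238
|∇h| = √(-0.01846² + 0.005238²) = 0.01919

0.019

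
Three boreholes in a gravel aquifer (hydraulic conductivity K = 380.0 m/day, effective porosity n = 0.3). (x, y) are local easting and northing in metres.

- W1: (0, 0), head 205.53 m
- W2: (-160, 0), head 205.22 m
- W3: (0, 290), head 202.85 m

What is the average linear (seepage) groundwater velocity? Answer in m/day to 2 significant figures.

∂h/∂x = (205.22 − 205.53) / (-160 − 0) = +0.001938
∂h/∂y = (202.85 − 205.53) / (290 − 0) = -0.009241
|∇h| = √(0.001938² + -0.009241²) = 0.009442
Seepage velocity v = K·i/n = 380.0 × 0.009442 / 0.3 = 11.96 m/day.

12 m/day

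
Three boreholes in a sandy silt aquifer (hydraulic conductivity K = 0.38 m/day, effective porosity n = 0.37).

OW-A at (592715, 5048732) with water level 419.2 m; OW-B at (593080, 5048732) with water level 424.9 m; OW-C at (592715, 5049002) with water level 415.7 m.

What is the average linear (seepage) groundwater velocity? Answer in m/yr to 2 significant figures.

7.6 m/yr

∂h/∂x = (424.9 − 419.2) / (593080 − 592715) = +0.01562
∂h/∂y = (415.7 − 419.2) / (5049002 − 5048732) = -0.01296
|∇h| = √(0.01562² + -0.01296²) = 0.0203
Seepage velocity v = K·i/n = 0.38 × 0.0203 / 0.37 = 0.02085 m/day = 7.615 m/yr.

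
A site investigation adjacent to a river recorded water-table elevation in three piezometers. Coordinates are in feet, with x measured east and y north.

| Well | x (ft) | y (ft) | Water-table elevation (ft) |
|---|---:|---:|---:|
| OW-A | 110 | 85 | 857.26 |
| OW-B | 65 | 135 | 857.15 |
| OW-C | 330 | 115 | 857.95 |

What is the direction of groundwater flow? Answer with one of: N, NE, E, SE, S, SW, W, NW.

W

Taking OW-A as reference: OW-B−OW-A = (-45, 50, -0.11); OW-C−OW-A = (220, 30, +0.69).
Determinant of the coordinate differences = (-45)·30 − 220·50 = -12350.
∂h/∂x = [(-0.11)·30 − (+0.69)·50] / -12350 = +0.003061
∂h/∂y = [(-45)·(+0.69) − 220·(-0.11)] / -12350 = +0.0005547
Flow = −∇h = (-0.003061 east, -0.0005547 north), which points west.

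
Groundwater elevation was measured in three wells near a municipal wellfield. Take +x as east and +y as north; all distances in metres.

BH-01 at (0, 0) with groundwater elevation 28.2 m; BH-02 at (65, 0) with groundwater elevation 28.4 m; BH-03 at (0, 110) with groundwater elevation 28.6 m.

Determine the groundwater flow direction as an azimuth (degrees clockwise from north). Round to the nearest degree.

220°

∂h/∂x = (28.4 − 28.2) / (65 − 0) = +0.003077
∂h/∂y = (28.6 − 28.2) / (110 − 0) = +0.003636
Flow direction (−∇h) has components (-0.003077 E, -0.003636 N).
Azimuth = atan2(E, N) = atan2(-0.003077, -0.003636) = 220.2° ≈ 220°.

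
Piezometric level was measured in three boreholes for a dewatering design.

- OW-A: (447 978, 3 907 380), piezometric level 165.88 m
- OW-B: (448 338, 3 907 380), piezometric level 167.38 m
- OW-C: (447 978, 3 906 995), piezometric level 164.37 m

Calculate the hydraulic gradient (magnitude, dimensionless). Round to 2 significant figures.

∂h/∂x = (167.38 − 165.88) / (448338 − 447978) = +0.004167
∂h/∂y = (164.37 − 165.88) / (3906995 − 3907380) = +0.003922
|∇h| = √(0.004167² + 0.003922²) = 0.005722

0.0057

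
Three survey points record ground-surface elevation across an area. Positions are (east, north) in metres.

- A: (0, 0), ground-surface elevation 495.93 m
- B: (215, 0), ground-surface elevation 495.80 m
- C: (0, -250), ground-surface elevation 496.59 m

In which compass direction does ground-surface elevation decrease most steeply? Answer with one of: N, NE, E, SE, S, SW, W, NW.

N

∂z/∂x = (495.80 − 495.93) / (215 − 0) = -0.0006047
∂z/∂y = (496.59 − 495.93) / (-250 − 0) = -0.002640
Steepest decrease is along −∇f = (+0.0006047 E, +0.002640 N) → north.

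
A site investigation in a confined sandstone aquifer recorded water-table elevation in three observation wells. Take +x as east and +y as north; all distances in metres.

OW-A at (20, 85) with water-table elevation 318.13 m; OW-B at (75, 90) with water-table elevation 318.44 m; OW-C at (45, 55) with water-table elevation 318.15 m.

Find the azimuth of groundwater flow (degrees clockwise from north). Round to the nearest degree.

Taking OW-A as reference: OW-B−OW-A = (55, 5, +0.31); OW-C−OW-A = (25, -30, +0.02).
Determinant of the coordinate differences = 55·(-30) − 25·5 = -1775.
∂h/∂x = [(+0.31)·(-30) − (+0.02)·5] / -1775 = +0.005296
∂h/∂y = [55·(+0.02) − 25·(+0.31)] / -1775 = +0.003746
Flow direction (−∇h) has components (-0.005296 E, -0.003746 N).
Azimuth = atan2(E, N) = atan2(-0.005296, -0.003746) = 234.7° ≈ 235°.

235°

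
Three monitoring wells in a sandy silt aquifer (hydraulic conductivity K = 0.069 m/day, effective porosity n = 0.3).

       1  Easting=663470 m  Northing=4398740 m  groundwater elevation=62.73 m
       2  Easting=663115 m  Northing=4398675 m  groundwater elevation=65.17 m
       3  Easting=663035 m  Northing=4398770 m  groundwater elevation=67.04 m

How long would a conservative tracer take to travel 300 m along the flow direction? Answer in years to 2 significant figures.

240 years

Differences from 1: to 2 (Δx, Δy, Δh) = (-355, -65, +2.44); to 3 = (-435, 30, +4.31).
Determinant of the coordinate differences = (-355)·30 − (-435)·(-65) = -38925.
∂h/∂x = [(+2.44)·30 − (+4.31)·(-65)] / -38925 = -0.009078
∂h/∂y = [(-355)·(+4.31) − (-435)·(+2.44)] / -38925 = +0.01204
|∇h| = √(-0.009078² + 0.01204²) = 0.01508
Seepage velocity v = K·i/n = 0.069 × 0.01508 / 0.3 = 0.003468 m/day.
t = 300 / 0.003468 = 8.651e+04 days = 237 years.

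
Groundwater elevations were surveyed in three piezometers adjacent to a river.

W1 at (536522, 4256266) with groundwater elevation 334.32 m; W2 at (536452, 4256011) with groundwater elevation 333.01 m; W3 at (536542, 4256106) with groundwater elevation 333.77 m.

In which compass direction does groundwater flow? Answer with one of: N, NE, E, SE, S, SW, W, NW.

SW

With h = a·x + b·y + c and W1 as origin, the differences give:
  (-70)·a + (-255)·b = -1.31
  20·a + (-160)·b = -0.55
Eliminate b (×(-160) and ×(-255), subtract): 16300·a = 69.350 → a = ∂h/∂x = +0.004255
Back-substitute: b = ∂h/∂y = +0.003969.
Flow = −∇h = (-0.004255 east, -0.003969 north), which points southwest.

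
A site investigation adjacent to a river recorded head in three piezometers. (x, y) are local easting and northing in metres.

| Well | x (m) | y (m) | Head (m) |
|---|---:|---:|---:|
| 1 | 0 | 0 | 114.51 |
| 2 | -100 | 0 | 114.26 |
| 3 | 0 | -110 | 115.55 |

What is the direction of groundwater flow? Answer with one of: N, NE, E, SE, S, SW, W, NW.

∂h/∂x = (114.26 − 114.51) / (-100 − 0) = +0.002500
∂h/∂y = (115.55 − 114.51) / (-110 − 0) = -0.009455
Flow = −∇h = (-0.002500 east, +0.009455 north), which points north.

N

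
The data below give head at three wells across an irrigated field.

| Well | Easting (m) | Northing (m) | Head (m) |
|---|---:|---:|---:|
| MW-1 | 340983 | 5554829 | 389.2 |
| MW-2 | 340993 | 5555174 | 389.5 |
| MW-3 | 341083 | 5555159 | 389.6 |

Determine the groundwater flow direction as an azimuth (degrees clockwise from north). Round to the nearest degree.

236°

Taking MW-1 as reference: MW-2−MW-1 = (10, 345, +0.3); MW-3−MW-1 = (100, 330, +0.4).
Determinant of the coordinate differences = 10·330 − 100·345 = -31200.
∂h/∂x = [(+0.3)·330 − (+0.4)·345] / -31200 = +0.001250
∂h/∂y = [10·(+0.4) − 100·(+0.3)] / -31200 = +0.0008333
Flow direction (−∇h) has components (-0.001250 E, -0.0008333 N).
Azimuth = atan2(E, N) = atan2(-0.001250, -0.0008333) = 236.3° ≈ 236°.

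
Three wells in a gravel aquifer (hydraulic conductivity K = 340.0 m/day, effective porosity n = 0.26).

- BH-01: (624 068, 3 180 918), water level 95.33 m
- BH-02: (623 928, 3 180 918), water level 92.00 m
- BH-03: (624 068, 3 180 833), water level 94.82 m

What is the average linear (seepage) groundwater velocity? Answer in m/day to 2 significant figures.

∂h/∂x = (92.00 − 95.33) / (623928 − 624068) = +0.02379
∂h/∂y = (94.82 − 95.33) / (3180833 − 3180918) = +0.006000
|∇h| = √(0.02379² + 0.006000²) = 0.02453
Seepage velocity v = K·i/n = 340.0 × 0.02453 / 0.26 = 32.08 m/day.

32 m/day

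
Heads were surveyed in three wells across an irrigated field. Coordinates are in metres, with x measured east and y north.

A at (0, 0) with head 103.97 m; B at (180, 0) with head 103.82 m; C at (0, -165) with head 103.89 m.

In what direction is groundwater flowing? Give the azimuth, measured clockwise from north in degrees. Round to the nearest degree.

∂h/∂x = (103.82 − 103.97) / (180 − 0) = -0.0008333
∂h/∂y = (103.89 − 103.97) / (-165 − 0) = +0.0004848
Flow direction (−∇h) has components (+0.0008333 E, -0.0004848 N).
Azimuth = atan2(E, N) = atan2(+0.0008333, -0.0004848) = 120.2° ≈ 120°.

120°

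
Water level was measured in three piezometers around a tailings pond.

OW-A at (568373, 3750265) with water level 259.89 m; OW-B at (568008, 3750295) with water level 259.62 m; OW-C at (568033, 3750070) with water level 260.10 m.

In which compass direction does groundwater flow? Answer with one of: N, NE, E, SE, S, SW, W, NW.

N

With h = a·x + b·y + c and OW-A as origin, the differences give:
  (-365)·a + 30·b = -0.27
  (-340)·a + (-195)·b = +0.21
Eliminate b (×(-195) and ×30, subtract): 81375·a = 46.350 → a = ∂h/∂x = +0.0005696
Back-substitute: b = ∂h/∂y = -0.002070.
Flow = −∇h = (-0.0005696 east, +0.002070 north), which points north.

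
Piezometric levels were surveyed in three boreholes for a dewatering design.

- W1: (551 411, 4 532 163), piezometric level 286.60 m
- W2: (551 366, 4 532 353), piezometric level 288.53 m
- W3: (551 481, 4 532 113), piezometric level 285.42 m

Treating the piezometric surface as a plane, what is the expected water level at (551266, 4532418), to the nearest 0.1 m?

With h = a·x + b·y + c and W1 as origin, the differences give:
  (-45)·a + 190·b = +1.93
  70·a + (-50)·b = -1.18
Eliminate b (×(-50) and ×190, subtract): -11050·a = 127.700 → a = ∂h/∂x = -0.01156
Back-substitute: b = ∂h/∂y = +0.007421.
h(551266, 4532418) = 286.60 + (-0.01156)·(-145) + (+0.007421)·(255) = 286.60 +1.676 +1.892 = 290.168 m.

290.2 m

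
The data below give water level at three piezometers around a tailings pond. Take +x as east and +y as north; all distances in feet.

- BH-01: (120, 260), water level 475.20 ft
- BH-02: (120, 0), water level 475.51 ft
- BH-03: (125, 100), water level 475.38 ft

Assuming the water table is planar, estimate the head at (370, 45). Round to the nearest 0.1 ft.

474.9 ft

Differences from BH-01: to BH-02 (Δx, Δy, Δh) = (0, -260, +0.31); to BH-03 = (5, -160, +0.18).
Solve a·Δx + b·Δy = Δh: det = 0·(-160) − 5·(-260) = 1300.
∂h/∂x = [(+0.31)·(-160) − (+0.18)·(-260)] / 1300 = -0.002154
∂h/∂y = [0·(+0.18) − 5·(+0.31)] / 1300 = -0.001192
h(370, 45) = 475.20 + (-0.002154)·(250) + (-0.001192)·(-215) = 475.20 -0.538 +0.256 = 474.918 ft.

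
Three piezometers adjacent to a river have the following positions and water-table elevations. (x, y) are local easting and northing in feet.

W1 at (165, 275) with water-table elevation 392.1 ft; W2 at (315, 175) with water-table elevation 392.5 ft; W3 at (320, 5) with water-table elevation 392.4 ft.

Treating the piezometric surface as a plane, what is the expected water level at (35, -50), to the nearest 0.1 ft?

391.5 ft

Differences from W1: to W2 (Δx, Δy, Δh) = (150, -100, +0.4); to W3 = (155, -270, +0.3).
Solve a·Δx + b·Δy = Δh: det = 150·(-270) − 155·(-100) = -25000.
∂h/∂x = [(+0.4)·(-270) − (+0.3)·(-100)] / -25000 = +0.003120
∂h/∂y = [150·(+0.3) − 155·(+0.4)] / -25000 = +0.0006800
h(35, -50) = 392.1 + (+0.003120)·(-130) + (+0.0006800)·(-325) = 392.1 -0.406 -0.221 = 391.473 ft.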